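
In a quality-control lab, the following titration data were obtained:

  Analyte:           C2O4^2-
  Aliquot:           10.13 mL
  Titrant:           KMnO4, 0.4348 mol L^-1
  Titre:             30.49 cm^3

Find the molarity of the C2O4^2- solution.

3.272 mol/L

2 MnO4^- + 5 C2O4^2- + 16 H^+ → 2 Mn^2+ + 10 CO2 + 8 H2O
n(KMnO4) = 0.03049 L × 0.4348 mol/L = 0.01326 mol
From the 5:2 mole ratio, n(C2O4^2-) = 5/2 × 0.01326 = 0.03314 mol
[C2O4^2-] = 0.03314 mol / 0.01013 L = 3.272 mol/L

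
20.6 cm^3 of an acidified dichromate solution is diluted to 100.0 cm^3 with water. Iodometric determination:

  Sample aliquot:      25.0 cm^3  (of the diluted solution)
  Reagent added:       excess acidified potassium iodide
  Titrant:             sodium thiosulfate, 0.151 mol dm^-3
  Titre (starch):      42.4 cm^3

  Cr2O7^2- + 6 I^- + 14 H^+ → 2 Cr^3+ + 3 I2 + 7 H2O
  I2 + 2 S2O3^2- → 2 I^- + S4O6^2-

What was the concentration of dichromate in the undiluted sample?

0.207 mol/L

n(S2O3^2-) = 0.0424 × 0.151 = 6.40 × 10^-3 mol
n(I2) = n(S2O3^2-)/2 = 3.20 × 10^-3 mol
From the 1:3 ratio, n(Cr2O7^2-) in the aliquot = 1/3 × 3.20 × 10^-3 = 1.07 × 10^-3 mol
[Cr2O7^2-]_dilute = 1.07 × 10^-3 / 0.0250 = 0.0427 mol/L
[Cr2O7^2-]_original = 0.0427 × 100.0/20.6 = 0.207 mol/L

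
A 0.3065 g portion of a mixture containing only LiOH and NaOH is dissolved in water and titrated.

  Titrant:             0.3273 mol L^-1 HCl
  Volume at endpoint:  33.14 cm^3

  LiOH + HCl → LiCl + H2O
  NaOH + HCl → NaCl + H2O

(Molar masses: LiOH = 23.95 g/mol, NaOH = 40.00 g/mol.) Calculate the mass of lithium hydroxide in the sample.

n(HCl) = 0.03314 × 0.3273 = 0.01085 mol
Let x = n(LiOH), y = n(NaOH).
Titrant: 1x + 1y = 0.01085;  mass: 23.95x + 40.00y = 0.3065
Solving, x = 7.936 × 10^-3 mol, y = 2.911 × 10^-3 mol
mass of LiOH = 7.936 × 10^-3 × 23.95 = 0.1901 g

0.1901 g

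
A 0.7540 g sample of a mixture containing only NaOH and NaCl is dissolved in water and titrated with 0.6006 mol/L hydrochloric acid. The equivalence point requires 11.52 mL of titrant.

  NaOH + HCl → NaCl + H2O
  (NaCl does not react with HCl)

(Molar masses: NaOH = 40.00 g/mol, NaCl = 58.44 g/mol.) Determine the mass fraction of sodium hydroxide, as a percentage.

36.71 %

n(HCl) = 0.01152 × 0.6006 = 6.919 × 10^-3 mol
Let x = n(NaOH), y = n(NaCl).
Titrant: 1x = 6.919 × 10^-3;  mass: 40.00x + 58.44y = 0.7540
Solving, x = 6.919 × 10^-3 mol, y = 8.166 × 10^-3 mol
mass of NaOH = 6.919 × 10^-3 × 40.00 = 0.2768 g
% NaOH = 0.2768 / 0.7540 × 100 = 36.71 %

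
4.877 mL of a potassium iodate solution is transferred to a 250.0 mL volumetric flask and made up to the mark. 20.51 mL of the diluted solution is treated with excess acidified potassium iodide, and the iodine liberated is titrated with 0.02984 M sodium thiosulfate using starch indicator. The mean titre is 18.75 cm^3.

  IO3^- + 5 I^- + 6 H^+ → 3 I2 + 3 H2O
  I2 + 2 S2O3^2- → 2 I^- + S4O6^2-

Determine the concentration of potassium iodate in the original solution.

0.2331 M

n(S2O3^2-) = 0.01875 × 0.02984 = 5.595 × 10^-4 mol
n(I2) = n(S2O3^2-)/2 = 2.797 × 10^-4 mol
From the 1:3 ratio, n(IO3^-) in the aliquot = 1/3 × 2.797 × 10^-4 = 9.325 × 10^-5 mol
[IO3^-]_dilute = 9.325 × 10^-5 / 0.02051 = 0.004547 mol/L
[IO3^-]_original = 0.004547 × 250.0/4.877 = 0.2331 mol/L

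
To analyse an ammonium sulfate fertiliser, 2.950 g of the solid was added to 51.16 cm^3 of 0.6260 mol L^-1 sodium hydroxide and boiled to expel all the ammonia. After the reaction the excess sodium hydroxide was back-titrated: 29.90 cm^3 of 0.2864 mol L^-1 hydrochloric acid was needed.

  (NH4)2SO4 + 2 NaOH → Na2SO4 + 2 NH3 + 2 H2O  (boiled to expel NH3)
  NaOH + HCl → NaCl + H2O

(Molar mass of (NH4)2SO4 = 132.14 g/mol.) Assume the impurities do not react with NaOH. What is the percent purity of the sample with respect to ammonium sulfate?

52.55 %

n(NaOH) added = 0.05116 × 0.6260 = 0.03203 mol
n(HCl) used in back-titration = 0.02990 × 0.2864 = 8.563 × 10^-3 mol
n(NaOH) left over = 8.563 × 10^-3 mol (1:1 ratio)
n(NaOH) consumed by analyte = 0.03203 − 8.563 × 10^-3 = 0.02346 mol
From the 1:2 ratio, n((NH4)2SO4) = 1/2 × 0.02346 = 0.01173 mol
mass of (NH4)2SO4 = 0.01173 × 132.14 = 1.550 g
% (NH4)2SO4 = 1.550 / 2.950 × 100 = 52.55 %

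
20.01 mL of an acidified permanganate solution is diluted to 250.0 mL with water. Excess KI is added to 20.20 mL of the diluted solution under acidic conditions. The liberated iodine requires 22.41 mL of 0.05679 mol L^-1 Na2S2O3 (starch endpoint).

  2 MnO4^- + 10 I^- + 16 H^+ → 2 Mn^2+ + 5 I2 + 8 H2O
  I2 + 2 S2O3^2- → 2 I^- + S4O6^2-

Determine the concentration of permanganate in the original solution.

n(S2O3^2-) = 0.02241 × 0.05679 = 1.273 × 10^-3 mol
n(I2) = n(S2O3^2-)/2 = 6.363 × 10^-4 mol
From the 2:5 ratio, n(MnO4^-) in the aliquot = 2/5 × 6.363 × 10^-4 = 2.545 × 10^-4 mol
[MnO4^-]_dilute = 2.545 × 10^-4 / 0.02020 = 0.01260 mol/L
[MnO4^-]_original = 0.01260 × 250.0/20.01 = 0.1574 mol/L

0.1574 mol/L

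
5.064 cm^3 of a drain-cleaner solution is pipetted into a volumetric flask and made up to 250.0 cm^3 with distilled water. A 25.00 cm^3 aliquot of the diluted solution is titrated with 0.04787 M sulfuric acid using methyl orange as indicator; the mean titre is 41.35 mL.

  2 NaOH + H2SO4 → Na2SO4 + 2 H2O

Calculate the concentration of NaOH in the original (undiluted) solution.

n(H2SO4) = 0.04135 × 0.04787 = 1.979 × 10^-3 mol
From the 2:1 ratio, n(NaOH) in the aliquot = 2/1 × 1.979 × 10^-3 = 3.959 × 10^-3 mol
[NaOH]_dilute = 3.959 × 10^-3 / 0.02500 = 0.1584 mol/L
Dilution factor = 250.0 / 5.064 = 49.37
[NaOH]_stock = 0.1584 × 49.37 = 7.818 mol/L

7.818 M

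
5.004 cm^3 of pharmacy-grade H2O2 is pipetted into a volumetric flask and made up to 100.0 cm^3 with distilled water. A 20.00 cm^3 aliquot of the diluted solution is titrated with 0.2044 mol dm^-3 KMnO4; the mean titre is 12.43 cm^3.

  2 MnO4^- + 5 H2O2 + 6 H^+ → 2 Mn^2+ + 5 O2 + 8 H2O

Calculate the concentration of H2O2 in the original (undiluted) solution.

6.347 mol/L

n(KMnO4) = 0.01243 × 0.2044 = 2.541 × 10^-3 mol
From the 5:2 ratio, n(H2O2) in the aliquot = 5/2 × 2.541 × 10^-3 = 6.352 × 10^-3 mol
[H2O2]_dilute = 6.352 × 10^-3 / 0.02000 = 0.3176 mol/L
Dilution factor = 100.0 / 5.004 = 19.98
[H2O2]_stock = 0.3176 × 19.98 = 6.347 mol/L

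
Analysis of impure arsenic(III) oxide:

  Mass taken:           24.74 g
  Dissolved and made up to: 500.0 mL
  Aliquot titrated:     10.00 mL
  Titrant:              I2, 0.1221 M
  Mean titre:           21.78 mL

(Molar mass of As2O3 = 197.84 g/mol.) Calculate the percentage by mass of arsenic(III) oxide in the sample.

53.17 %

As2O3 + 2 I2 + 2 H2O → As2O5 + 4 HI
n(I2) per titration = 0.02178 × 0.1221 = 2.659 × 10^-3 mol
From the 1:2 ratio, n(As2O3) in each aliquot = 1/2 × 2.659 × 10^-3 = 1.330 × 10^-3 mol
n(As2O3) in the whole flask = 1.330 × 10^-3 × 500.0/10.00 = 0.06648 mol
mass of As2O3 = 0.06648 × 197.84 = 13.15 g
% As2O3 = 13.15 / 24.74 × 100 = 53.17 %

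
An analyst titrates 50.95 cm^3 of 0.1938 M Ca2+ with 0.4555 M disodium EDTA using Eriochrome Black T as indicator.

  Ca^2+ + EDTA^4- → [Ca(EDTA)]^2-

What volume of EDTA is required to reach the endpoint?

n(Ca2+) = 0.05095 L × 0.1938 mol/L = 9.874 × 10^-3 mol
n(EDTA) = 9.874 × 10^-3 mol (1:1 stoichiometry)
V(EDTA) = 9.874 × 10^-3 mol / 0.4555 mol/L = 0.02168 L = 21.68 mL

21.68 mL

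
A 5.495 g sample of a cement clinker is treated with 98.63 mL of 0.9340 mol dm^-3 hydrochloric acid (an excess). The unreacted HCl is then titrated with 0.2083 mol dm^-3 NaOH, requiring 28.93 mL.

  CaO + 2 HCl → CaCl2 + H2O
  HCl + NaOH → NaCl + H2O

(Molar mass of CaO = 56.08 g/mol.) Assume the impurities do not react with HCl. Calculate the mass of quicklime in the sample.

2.414 g

n(HCl) added = 0.09863 × 0.9340 = 0.09212 mol
n(NaOH) used in back-titration = 0.02893 × 0.2083 = 6.026 × 10^-3 mol
n(HCl) left over = 6.026 × 10^-3 mol (1:1 ratio)
n(HCl) consumed by analyte = 0.09212 − 6.026 × 10^-3 = 0.08609 mol
From the 1:2 ratio, n(CaO) = 1/2 × 0.08609 = 0.04305 mol
mass of CaO = 0.04305 × 56.08 = 2.414 g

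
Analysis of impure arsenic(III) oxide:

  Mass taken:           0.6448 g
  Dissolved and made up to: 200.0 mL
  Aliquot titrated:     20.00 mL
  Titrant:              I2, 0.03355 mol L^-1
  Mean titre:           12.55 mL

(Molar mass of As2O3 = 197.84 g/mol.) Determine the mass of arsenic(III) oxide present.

0.4165 g

As2O3 + 2 I2 + 2 H2O → As2O5 + 4 HI
n(I2) per titration = 0.01255 × 0.03355 = 4.211 × 10^-4 mol
From the 1:2 ratio, n(As2O3) in each aliquot = 1/2 × 4.211 × 10^-4 = 2.105 × 10^-4 mol
n(As2O3) in the whole flask = 2.105 × 10^-4 × 200.0/20.00 = 2.105 × 10^-3 mol
mass of As2O3 = 2.105 × 10^-3 × 197.84 = 0.4165 g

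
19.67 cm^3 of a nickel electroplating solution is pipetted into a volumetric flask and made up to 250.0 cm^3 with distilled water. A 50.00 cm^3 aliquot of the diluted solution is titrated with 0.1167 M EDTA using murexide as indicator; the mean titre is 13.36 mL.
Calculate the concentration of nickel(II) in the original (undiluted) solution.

Ni^2+ + EDTA^4- → [Ni(EDTA)]^2-
n(EDTA) = 0.01336 × 0.1167 = 1.559 × 10^-3 mol
n(Ni2+) in the aliquot = 1.559 × 10^-3 mol (1:1 ratio)
[Ni2+]_dilute = 1.559 × 10^-3 / 0.05000 = 0.03118 mol/L
Dilution factor = 250.0 / 19.67 = 12.71
[Ni2+]_stock = 0.03118 × 12.71 = 0.3963 mol/L

0.3963 M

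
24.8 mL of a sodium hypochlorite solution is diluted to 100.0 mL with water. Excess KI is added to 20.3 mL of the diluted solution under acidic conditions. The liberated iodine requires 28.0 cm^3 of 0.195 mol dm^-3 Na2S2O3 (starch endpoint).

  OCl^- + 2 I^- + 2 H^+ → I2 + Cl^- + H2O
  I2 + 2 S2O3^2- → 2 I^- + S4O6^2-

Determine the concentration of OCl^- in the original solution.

0.542 mol/L

n(S2O3^2-) = 0.0280 × 0.195 = 5.46 × 10^-3 mol
n(I2) = n(S2O3^2-)/2 = 2.73 × 10^-3 mol
n(OCl^-) in the aliquot = 2.73 × 10^-3 mol (1:1 ratio)
[OCl^-]_dilute = 2.73 × 10^-3 / 0.0203 = 0.134 mol/L
[OCl^-]_original = 0.134 × 100.0/24.8 = 0.542 mol/L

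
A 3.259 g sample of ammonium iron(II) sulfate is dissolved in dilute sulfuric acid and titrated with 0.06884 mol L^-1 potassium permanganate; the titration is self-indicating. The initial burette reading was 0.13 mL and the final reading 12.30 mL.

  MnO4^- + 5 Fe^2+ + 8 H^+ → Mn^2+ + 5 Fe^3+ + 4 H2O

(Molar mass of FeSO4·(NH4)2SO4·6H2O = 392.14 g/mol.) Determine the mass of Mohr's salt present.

1.643 g

n(KMnO4) = 0.01217 L × 0.06884 mol/L = 8.378 × 10^-4 mol
From the 5:1 ratio, n(FeSO4·(NH4)2SO4·6H2O) = 5/1 × 8.378 × 10^-4 = 4.189 × 10^-3 mol
mass of FeSO4·(NH4)2SO4·6H2O = 4.189 × 10^-3 × 392.14 g/mol = 1.643 g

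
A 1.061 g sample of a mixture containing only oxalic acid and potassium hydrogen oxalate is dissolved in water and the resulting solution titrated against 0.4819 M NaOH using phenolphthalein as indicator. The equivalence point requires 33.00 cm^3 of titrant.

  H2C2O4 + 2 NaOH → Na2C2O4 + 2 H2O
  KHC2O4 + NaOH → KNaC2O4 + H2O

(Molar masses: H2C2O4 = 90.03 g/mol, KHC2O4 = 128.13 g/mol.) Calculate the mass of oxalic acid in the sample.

0.5289 g

n(NaOH) = 0.03300 × 0.4819 = 0.01590 mol
Let x = n(H2C2O4), y = n(KHC2O4).
Titrant: 2x + 1y = 0.01590;  mass: 90.03x + 128.13y = 1.061
Solving, x = 5.875 × 10^-3 mol, y = 4.153 × 10^-3 mol
mass of H2C2O4 = 5.875 × 10^-3 × 90.03 = 0.5289 g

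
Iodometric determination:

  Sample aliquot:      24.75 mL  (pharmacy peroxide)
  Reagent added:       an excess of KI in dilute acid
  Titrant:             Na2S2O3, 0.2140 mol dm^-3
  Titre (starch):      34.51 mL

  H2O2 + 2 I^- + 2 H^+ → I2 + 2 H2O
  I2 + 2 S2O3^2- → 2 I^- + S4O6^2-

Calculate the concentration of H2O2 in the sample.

n(S2O3^2-) = 0.03451 × 0.2140 = 7.385 × 10^-3 mol
n(I2) = n(S2O3^2-)/2 = 3.693 × 10^-3 mol
n(H2O2) in the aliquot = 3.693 × 10^-3 mol (1:1 ratio)
[H2O2] = 3.693 × 10^-3 / 0.02475 = 0.1492 mol/L

0.1492 mol/L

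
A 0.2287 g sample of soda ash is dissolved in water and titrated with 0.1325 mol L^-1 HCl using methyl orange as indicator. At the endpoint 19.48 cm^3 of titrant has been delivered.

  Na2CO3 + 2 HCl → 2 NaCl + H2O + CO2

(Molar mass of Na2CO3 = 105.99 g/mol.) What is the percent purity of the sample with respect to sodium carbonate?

59.81 %

n(HCl) = 0.01948 L × 0.1325 mol/L = 2.581 × 10^-3 mol
From the 1:2 ratio, n(Na2CO3) = 1/2 × 2.581 × 10^-3 = 1.291 × 10^-3 mol
mass of Na2CO3 = 1.291 × 10^-3 × 105.99 g/mol = 0.1368 g
% Na2CO3 = 0.1368 / 0.2287 × 100 = 59.81 %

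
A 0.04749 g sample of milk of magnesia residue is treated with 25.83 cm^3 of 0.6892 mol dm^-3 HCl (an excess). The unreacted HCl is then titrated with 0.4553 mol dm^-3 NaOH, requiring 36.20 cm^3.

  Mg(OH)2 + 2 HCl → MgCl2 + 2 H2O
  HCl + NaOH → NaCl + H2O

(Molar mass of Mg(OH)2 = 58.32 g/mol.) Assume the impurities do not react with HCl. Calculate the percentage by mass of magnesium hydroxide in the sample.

n(HCl) added = 0.02583 × 0.6892 = 0.01780 mol
n(NaOH) used in back-titration = 0.03620 × 0.4553 = 0.01648 mol
n(HCl) left over = 0.01648 mol (1:1 ratio)
n(HCl) consumed by analyte = 0.01780 − 0.01648 = 1.320 × 10^-3 mol
From the 1:2 ratio, n(Mg(OH)2) = 1/2 × 1.320 × 10^-3 = 6.601 × 10^-4 mol
mass of Mg(OH)2 = 6.601 × 10^-4 × 58.32 = 0.03850 g
% Mg(OH)2 = 0.03850 / 0.04749 × 100 = 81.06 %

81.06 %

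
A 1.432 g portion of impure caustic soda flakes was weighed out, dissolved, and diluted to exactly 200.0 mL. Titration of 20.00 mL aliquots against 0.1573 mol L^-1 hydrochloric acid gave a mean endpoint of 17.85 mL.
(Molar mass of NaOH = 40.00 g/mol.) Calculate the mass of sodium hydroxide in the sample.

NaOH + HCl → NaCl + H2O
n(HCl) per titration = 0.01785 × 0.1573 = 2.808 × 10^-3 mol
n(NaOH) in each aliquot = 2.808 × 10^-3 mol (1:1 ratio)
n(NaOH) in the whole flask = 2.808 × 10^-3 × 200.0/20.00 = 0.02808 mol
mass of NaOH = 0.02808 × 40.00 = 1.123 g

1.123 g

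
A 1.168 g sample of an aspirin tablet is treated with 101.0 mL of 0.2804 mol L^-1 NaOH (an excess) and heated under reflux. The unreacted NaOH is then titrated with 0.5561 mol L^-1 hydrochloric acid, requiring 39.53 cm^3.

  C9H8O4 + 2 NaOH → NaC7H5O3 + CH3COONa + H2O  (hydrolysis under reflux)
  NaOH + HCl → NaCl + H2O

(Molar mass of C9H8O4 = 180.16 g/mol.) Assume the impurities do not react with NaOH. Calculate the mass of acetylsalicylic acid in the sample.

n(NaOH) added = 0.1010 × 0.2804 = 0.02832 mol
n(HCl) used in back-titration = 0.03953 × 0.5561 = 0.02198 mol
n(NaOH) left over = 0.02198 mol (1:1 ratio)
n(NaOH) consumed by analyte = 0.02832 − 0.02198 = 6.338 × 10^-3 mol
From the 1:2 ratio, n(C9H8O4) = 1/2 × 6.338 × 10^-3 = 3.169 × 10^-3 mol
mass of C9H8O4 = 3.169 × 10^-3 × 180.16 = 0.5709 g

0.5709 g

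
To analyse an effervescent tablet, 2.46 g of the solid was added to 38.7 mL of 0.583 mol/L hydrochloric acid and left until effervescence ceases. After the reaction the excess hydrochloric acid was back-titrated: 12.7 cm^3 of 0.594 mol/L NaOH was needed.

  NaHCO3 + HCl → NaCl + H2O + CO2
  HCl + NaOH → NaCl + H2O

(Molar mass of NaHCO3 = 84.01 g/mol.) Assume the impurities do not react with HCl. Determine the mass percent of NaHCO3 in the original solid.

n(HCl) added = 0.0387 × 0.583 = 0.0226 mol
n(NaOH) used in back-titration = 0.0127 × 0.594 = 7.54 × 10^-3 mol
n(HCl) left over = 7.54 × 10^-3 mol (1:1 ratio)
n(HCl) consumed by analyte = 0.0226 − 7.54 × 10^-3 = 0.0150 mol
n(NaHCO3) = 0.0150 mol (1:1 ratio)
mass of NaHCO3 = 0.0150 × 84.01 = 1.26 g
% NaHCO3 = 1.26 / 2.46 × 100 = 51.3 %

51.3 %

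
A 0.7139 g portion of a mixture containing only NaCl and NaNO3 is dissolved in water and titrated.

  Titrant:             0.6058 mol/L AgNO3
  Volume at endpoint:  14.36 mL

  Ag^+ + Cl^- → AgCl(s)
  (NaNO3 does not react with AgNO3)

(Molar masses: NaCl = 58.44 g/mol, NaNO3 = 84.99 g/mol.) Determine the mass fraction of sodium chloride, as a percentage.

71.21 %

n(AgNO3) = 0.01436 × 0.6058 = 8.699 × 10^-3 mol
Let x = n(NaCl), y = n(NaNO3).
Titrant: 1x = 8.699 × 10^-3;  mass: 58.44x + 84.99y = 0.7139
Solving, x = 8.699 × 10^-3 mol, y = 2.418 × 10^-3 mol
mass of NaCl = 8.699 × 10^-3 × 58.44 = 0.5084 g
% NaCl = 0.5084 / 0.7139 × 100 = 71.21 %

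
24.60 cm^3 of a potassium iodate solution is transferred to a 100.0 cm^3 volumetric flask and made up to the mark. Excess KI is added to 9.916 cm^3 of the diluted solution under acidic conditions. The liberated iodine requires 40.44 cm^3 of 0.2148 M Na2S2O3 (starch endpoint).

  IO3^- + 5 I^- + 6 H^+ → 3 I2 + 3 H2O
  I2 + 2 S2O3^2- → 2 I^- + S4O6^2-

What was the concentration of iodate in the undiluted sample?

n(S2O3^2-) = 0.04044 × 0.2148 = 8.687 × 10^-3 mol
n(I2) = n(S2O3^2-)/2 = 4.343 × 10^-3 mol
From the 1:3 ratio, n(IO3^-) in the aliquot = 1/3 × 4.343 × 10^-3 = 1.448 × 10^-3 mol
[IO3^-]_dilute = 1.448 × 10^-3 / 0.009916 = 0.1460 mol/L
[IO3^-]_original = 0.1460 × 100.0/24.60 = 0.5935 mol/L

0.5935 M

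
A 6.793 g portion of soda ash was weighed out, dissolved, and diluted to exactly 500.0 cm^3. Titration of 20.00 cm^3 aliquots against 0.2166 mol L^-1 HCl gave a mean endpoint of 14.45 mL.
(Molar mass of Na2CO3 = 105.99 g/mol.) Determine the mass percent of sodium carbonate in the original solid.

Na2CO3 + 2 HCl → 2 NaCl + H2O + CO2
n(HCl) per titration = 0.01445 × 0.2166 = 3.130 × 10^-3 mol
From the 1:2 ratio, n(Na2CO3) in each aliquot = 1/2 × 3.130 × 10^-3 = 1.565 × 10^-3 mol
n(Na2CO3) in the whole flask = 1.565 × 10^-3 × 500.0/20.00 = 0.03912 mol
mass of Na2CO3 = 0.03912 × 105.99 = 4.147 g
% Na2CO3 = 4.147 / 6.793 × 100 = 61.04 %

61.04 %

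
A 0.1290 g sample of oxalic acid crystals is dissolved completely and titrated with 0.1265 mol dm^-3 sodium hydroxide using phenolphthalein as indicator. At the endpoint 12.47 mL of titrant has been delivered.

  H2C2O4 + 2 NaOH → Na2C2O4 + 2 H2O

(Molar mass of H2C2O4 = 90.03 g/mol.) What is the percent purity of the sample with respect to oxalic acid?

55.05 %

n(NaOH) = 0.01247 L × 0.1265 mol/L = 1.577 × 10^-3 mol
From the 1:2 ratio, n(H2C2O4) = 1/2 × 1.577 × 10^-3 = 7.887 × 10^-4 mol
mass of H2C2O4 = 7.887 × 10^-4 × 90.03 g/mol = 0.07101 g
% H2C2O4 = 0.07101 / 0.1290 × 100 = 55.05 %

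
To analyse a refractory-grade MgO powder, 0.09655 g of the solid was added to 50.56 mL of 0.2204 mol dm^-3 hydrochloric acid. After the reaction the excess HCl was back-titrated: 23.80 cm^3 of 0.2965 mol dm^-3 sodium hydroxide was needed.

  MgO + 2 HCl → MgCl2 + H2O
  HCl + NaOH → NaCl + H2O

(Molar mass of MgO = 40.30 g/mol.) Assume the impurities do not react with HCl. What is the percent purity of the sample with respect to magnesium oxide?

n(HCl) added = 0.05056 × 0.2204 = 0.01114 mol
n(NaOH) used in back-titration = 0.02380 × 0.2965 = 7.057 × 10^-3 mol
n(HCl) left over = 7.057 × 10^-3 mol (1:1 ratio)
n(HCl) consumed by analyte = 0.01114 − 7.057 × 10^-3 = 4.087 × 10^-3 mol
From the 1:2 ratio, n(MgO) = 1/2 × 4.087 × 10^-3 = 2.043 × 10^-3 mol
mass of MgO = 2.043 × 10^-3 × 40.30 = 0.08235 g
% MgO = 0.08235 / 0.09655 × 100 = 85.29 %

85.29 %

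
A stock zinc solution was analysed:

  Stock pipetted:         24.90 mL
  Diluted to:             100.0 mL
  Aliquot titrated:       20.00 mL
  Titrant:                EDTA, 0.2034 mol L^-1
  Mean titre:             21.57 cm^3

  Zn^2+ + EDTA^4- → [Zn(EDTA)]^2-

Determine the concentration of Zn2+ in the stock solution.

0.8810 mol/L

n(EDTA) = 0.02157 × 0.2034 = 4.387 × 10^-3 mol
n(Zn2+) in the aliquot = 4.387 × 10^-3 mol (1:1 ratio)
[Zn2+]_dilute = 4.387 × 10^-3 / 0.02000 = 0.2194 mol/L
Dilution factor = 100.0 / 24.90 = 4.016
[Zn2+]_stock = 0.2194 × 4.016 = 0.8810 mol/L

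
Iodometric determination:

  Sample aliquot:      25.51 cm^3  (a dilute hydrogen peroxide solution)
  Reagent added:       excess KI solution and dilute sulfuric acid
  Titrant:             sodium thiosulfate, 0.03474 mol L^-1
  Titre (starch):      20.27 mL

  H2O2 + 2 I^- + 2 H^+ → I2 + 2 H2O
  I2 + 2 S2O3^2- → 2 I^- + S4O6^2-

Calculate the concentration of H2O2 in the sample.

n(S2O3^2-) = 0.02027 × 0.03474 = 7.042 × 10^-4 mol
n(I2) = n(S2O3^2-)/2 = 3.521 × 10^-4 mol
n(H2O2) in the aliquot = 3.521 × 10^-4 mol (1:1 ratio)
[H2O2] = 3.521 × 10^-4 / 0.02551 = 0.01380 mol/L

0.01380 mol/L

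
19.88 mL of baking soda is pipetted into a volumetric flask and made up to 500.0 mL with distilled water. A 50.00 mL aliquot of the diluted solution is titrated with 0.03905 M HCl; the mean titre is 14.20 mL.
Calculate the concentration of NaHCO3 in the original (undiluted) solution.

0.2789 M

NaHCO3 + HCl → NaCl + H2O + CO2
n(HCl) = 0.01420 × 0.03905 = 5.545 × 10^-4 mol
n(NaHCO3) in the aliquot = 5.545 × 10^-4 mol (1:1 ratio)
[NaHCO3]_dilute = 5.545 × 10^-4 / 0.05000 = 0.01109 mol/L
Dilution factor = 500.0 / 19.88 = 25.15
[NaHCO3]_stock = 0.01109 × 25.15 = 0.2789 mol/L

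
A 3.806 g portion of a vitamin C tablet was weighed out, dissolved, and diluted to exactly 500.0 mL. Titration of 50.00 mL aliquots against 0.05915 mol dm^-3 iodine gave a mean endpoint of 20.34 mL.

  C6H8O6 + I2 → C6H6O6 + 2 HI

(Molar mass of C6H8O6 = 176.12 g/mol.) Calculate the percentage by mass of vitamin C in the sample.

n(I2) per titration = 0.02034 × 0.05915 = 1.203 × 10^-3 mol
n(C6H8O6) in each aliquot = 1.203 × 10^-3 mol (1:1 ratio)
n(C6H8O6) in the whole flask = 1.203 × 10^-3 × 500.0/50.00 = 0.01203 mol
mass of C6H8O6 = 0.01203 × 176.12 = 2.119 g
% C6H8O6 = 2.119 / 3.806 × 100 = 55.67 %

55.67 %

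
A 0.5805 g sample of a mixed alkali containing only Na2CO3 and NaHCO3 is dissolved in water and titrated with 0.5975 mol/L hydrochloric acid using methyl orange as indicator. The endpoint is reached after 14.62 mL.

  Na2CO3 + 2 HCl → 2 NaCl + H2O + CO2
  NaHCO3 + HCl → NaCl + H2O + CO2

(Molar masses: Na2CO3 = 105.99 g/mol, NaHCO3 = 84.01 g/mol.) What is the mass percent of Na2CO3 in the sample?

n(HCl) = 0.01462 × 0.5975 = 8.735 × 10^-3 mol
Let x = n(Na2CO3), y = n(NaHCO3).
Titrant: 2x + 1y = 8.735 × 10^-3;  mass: 105.99x + 84.01y = 0.5805
Solving, x = 2.472 × 10^-3 mol, y = 3.791 × 10^-3 mol
mass of Na2CO3 = 2.472 × 10^-3 × 105.99 = 0.2621 g
% Na2CO3 = 0.2621 / 0.5805 × 100 = 45.14 %

45.14 %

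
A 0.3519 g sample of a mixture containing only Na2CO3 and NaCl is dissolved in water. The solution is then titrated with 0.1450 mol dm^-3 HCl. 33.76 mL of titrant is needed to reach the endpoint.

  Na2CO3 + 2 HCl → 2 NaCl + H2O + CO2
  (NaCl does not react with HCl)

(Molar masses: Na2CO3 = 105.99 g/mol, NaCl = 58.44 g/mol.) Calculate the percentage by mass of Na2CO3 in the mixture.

n(HCl) = 0.03376 × 0.1450 = 4.895 × 10^-3 mol
Let x = n(Na2CO3), y = n(NaCl).
Titrant: 2x = 4.895 × 10^-3;  mass: 105.99x + 58.44y = 0.3519
Solving, x = 2.448 × 10^-3 mol, y = 1.582 × 10^-3 mol
mass of Na2CO3 = 2.448 × 10^-3 × 105.99 = 0.2594 g
% Na2CO3 = 0.2594 / 0.3519 × 100 = 73.72 %

73.72 %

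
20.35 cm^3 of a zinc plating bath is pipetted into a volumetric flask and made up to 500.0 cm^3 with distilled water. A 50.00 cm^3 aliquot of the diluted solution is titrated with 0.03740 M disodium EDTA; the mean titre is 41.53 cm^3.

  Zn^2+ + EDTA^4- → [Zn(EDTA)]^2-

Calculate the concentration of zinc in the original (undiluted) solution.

0.7633 M

n(EDTA) = 0.04153 × 0.03740 = 1.553 × 10^-3 mol
n(Zn2+) in the aliquot = 1.553 × 10^-3 mol (1:1 ratio)
[Zn2+]_dilute = 1.553 × 10^-3 / 0.05000 = 0.03106 mol/L
Dilution factor = 500.0 / 20.35 = 24.57
[Zn2+]_stock = 0.03106 × 24.57 = 0.7633 mol/L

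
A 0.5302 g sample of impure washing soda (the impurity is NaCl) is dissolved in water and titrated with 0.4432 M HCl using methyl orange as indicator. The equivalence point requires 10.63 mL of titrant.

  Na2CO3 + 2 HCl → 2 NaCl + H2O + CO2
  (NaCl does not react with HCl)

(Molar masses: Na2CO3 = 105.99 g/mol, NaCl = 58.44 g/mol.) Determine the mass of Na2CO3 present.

n(HCl) = 0.01063 × 0.4432 = 4.711 × 10^-3 mol
Let x = n(Na2CO3), y = n(NaCl).
Titrant: 2x = 4.711 × 10^-3;  mass: 105.99x + 58.44y = 0.5302
Solving, x = 2.356 × 10^-3 mol, y = 4.800 × 10^-3 mol
mass of Na2CO3 = 2.356 × 10^-3 × 105.99 = 0.2497 g

0.2497 g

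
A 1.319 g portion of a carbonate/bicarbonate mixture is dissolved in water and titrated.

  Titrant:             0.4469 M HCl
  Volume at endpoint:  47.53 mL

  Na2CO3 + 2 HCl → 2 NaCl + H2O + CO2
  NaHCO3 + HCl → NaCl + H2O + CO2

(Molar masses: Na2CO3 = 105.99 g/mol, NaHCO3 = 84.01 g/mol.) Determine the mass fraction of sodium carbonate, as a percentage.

60.30 %

n(HCl) = 0.04753 × 0.4469 = 0.02124 mol
Let x = n(Na2CO3), y = n(NaHCO3).
Titrant: 2x + 1y = 0.02124;  mass: 105.99x + 84.01y = 1.319
Solving, x = 7.504 × 10^-3 mol, y = 6.233 × 10^-3 mol
mass of Na2CO3 = 7.504 × 10^-3 × 105.99 = 0.7953 g
% Na2CO3 = 0.7953 / 1.319 × 100 = 60.30 %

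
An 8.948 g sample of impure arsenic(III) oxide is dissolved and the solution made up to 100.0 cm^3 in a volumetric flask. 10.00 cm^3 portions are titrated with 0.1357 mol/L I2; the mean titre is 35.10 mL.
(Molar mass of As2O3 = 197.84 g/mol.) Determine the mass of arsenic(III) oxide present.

As2O3 + 2 I2 + 2 H2O → As2O5 + 4 HI
n(I2) per titration = 0.03510 × 0.1357 = 4.763 × 10^-3 mol
From the 1:2 ratio, n(As2O3) in each aliquot = 1/2 × 4.763 × 10^-3 = 2.382 × 10^-3 mol
n(As2O3) in the whole flask = 2.382 × 10^-3 × 100.0/10.00 = 0.02382 mol
mass of As2O3 = 0.02382 × 197.84 = 4.712 g

4.712 g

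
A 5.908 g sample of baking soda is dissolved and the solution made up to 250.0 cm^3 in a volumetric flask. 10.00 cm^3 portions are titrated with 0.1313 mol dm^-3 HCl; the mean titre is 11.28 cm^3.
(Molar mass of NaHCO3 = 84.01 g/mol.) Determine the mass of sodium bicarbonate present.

3.111 g

NaHCO3 + HCl → NaCl + H2O + CO2
n(HCl) per titration = 0.01128 × 0.1313 = 1.481 × 10^-3 mol
n(NaHCO3) in each aliquot = 1.481 × 10^-3 mol (1:1 ratio)
n(NaHCO3) in the whole flask = 1.481 × 10^-3 × 250.0/10.00 = 0.03703 mol
mass of NaHCO3 = 0.03703 × 84.01 = 3.111 g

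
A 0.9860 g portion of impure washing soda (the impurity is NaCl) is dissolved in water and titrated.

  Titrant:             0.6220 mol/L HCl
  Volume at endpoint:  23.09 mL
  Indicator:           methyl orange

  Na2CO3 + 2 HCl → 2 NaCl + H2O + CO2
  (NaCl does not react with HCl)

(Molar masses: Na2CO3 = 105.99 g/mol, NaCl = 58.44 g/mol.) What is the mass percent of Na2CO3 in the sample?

77.19 %

n(HCl) = 0.02309 × 0.6220 = 0.01436 mol
Let x = n(Na2CO3), y = n(NaCl).
Titrant: 2x = 0.01436;  mass: 105.99x + 58.44y = 0.9860
Solving, x = 7.181 × 10^-3 mol, y = 3.848 × 10^-3 mol
mass of Na2CO3 = 7.181 × 10^-3 × 105.99 = 0.7611 g
% Na2CO3 = 0.7611 / 0.9860 × 100 = 77.19 %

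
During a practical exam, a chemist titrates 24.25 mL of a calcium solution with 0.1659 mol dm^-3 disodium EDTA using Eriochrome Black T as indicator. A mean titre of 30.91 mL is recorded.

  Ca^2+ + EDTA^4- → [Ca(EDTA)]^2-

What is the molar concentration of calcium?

0.2115 mol/L

n(EDTA) = 0.03091 L × 0.1659 mol/L = 5.128 × 10^-3 mol
n(Ca2+) = 5.128 × 10^-3 mol (1:1 mole ratio)
[Ca2+] = 5.128 × 10^-3 mol / 0.02425 L = 0.2115 mol/L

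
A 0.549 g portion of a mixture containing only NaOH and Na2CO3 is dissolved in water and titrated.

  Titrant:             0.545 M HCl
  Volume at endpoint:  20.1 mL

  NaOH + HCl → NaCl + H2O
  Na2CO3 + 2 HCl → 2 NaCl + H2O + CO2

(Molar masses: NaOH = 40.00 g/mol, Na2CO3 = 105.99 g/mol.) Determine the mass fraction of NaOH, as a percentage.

n(HCl) = 0.0201 × 0.545 = 0.0110 mol
Let x = n(NaOH), y = n(Na2CO3).
Titrant: 1x + 2y = 0.0110;  mass: 40.00x + 105.99y = 0.549
Solving, x = 2.43 × 10^-3 mol, y = 4.26 × 10^-3 mol
mass of NaOH = 2.43 × 10^-3 × 40.00 = 0.0971 g
% NaOH = 0.0971 / 0.549 × 100 = 17.7 %

17.7 %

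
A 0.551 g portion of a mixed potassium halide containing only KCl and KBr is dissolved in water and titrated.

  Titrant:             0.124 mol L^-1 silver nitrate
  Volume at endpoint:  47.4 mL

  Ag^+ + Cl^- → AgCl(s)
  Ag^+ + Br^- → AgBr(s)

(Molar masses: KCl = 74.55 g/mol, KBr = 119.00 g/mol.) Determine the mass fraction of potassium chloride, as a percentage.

45.2 %

n(AgNO3) = 0.0474 × 0.124 = 5.88 × 10^-3 mol
Let x = n(KCl), y = n(KBr).
Titrant: 1x + 1y = 5.88 × 10^-3;  mass: 74.55x + 119.00y = 0.551
Solving, x = 3.34 × 10^-3 mol, y = 2.54 × 10^-3 mol
mass of KCl = 3.34 × 10^-3 × 74.55 = 0.249 g
% KCl = 0.249 / 0.551 × 100 = 45.2 %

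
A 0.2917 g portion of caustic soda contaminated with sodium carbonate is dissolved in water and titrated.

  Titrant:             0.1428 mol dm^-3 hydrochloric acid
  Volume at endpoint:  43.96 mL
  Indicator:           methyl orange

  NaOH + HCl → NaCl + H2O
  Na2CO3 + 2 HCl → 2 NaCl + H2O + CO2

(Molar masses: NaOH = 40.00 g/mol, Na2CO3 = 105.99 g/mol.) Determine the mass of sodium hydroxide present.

0.1261 g

n(HCl) = 0.04396 × 0.1428 = 6.277 × 10^-3 mol
Let x = n(NaOH), y = n(Na2CO3).
Titrant: 1x + 2y = 6.277 × 10^-3;  mass: 40.00x + 105.99y = 0.2917
Solving, x = 3.153 × 10^-3 mol, y = 1.562 × 10^-3 mol
mass of NaOH = 3.153 × 10^-3 × 40.00 = 0.1261 g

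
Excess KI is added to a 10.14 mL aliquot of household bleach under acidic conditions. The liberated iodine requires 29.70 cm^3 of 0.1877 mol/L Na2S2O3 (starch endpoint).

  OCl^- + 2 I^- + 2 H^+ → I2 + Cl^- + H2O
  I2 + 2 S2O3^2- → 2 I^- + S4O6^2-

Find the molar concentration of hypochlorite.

0.2749 mol/L

n(S2O3^2-) = 0.02970 × 0.1877 = 5.575 × 10^-3 mol
n(I2) = n(S2O3^2-)/2 = 2.787 × 10^-3 mol
n(OCl^-) in the aliquot = 2.787 × 10^-3 mol (1:1 ratio)
[OCl^-] = 2.787 × 10^-3 / 0.01014 = 0.2749 mol/L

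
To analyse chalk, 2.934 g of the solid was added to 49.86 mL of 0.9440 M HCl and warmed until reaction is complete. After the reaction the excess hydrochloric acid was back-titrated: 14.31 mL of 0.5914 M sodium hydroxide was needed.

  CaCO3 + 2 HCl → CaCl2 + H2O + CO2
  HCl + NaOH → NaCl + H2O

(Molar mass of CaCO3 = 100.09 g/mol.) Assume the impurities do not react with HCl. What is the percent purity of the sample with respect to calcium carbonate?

65.85 %

n(HCl) added = 0.04986 × 0.9440 = 0.04707 mol
n(NaOH) used in back-titration = 0.01431 × 0.5914 = 8.463 × 10^-3 mol
n(HCl) left over = 8.463 × 10^-3 mol (1:1 ratio)
n(HCl) consumed by analyte = 0.04707 − 8.463 × 10^-3 = 0.03860 mol
From the 1:2 ratio, n(CaCO3) = 1/2 × 0.03860 = 0.01930 mol
mass of CaCO3 = 0.01930 × 100.09 = 1.932 g
% CaCO3 = 1.932 / 2.934 × 100 = 65.85 %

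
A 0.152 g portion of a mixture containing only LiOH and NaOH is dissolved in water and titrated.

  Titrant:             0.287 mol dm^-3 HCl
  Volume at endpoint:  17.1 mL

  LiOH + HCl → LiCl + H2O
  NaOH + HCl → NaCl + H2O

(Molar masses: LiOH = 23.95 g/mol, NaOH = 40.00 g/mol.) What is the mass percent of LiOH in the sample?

n(HCl) = 0.0171 × 0.287 = 4.91 × 10^-3 mol
Let x = n(LiOH), y = n(NaOH).
Titrant: 1x + 1y = 4.91 × 10^-3;  mass: 23.95x + 40.00y = 0.152
Solving, x = 2.76 × 10^-3 mol, y = 2.15 × 10^-3 mol
mass of LiOH = 2.76 × 10^-3 × 23.95 = 0.0661 g
% LiOH = 0.0661 / 0.152 × 100 = 43.5 %

43.5 %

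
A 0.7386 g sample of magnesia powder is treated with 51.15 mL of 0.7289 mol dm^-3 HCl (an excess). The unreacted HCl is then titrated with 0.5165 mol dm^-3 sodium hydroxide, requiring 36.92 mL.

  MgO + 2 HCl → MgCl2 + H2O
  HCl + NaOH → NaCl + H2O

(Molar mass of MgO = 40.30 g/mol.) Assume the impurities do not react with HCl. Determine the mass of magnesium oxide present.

n(HCl) added = 0.05115 × 0.7289 = 0.03728 mol
n(NaOH) used in back-titration = 0.03692 × 0.5165 = 0.01907 mol
n(HCl) left over = 0.01907 mol (1:1 ratio)
n(HCl) consumed by analyte = 0.03728 − 0.01907 = 0.01821 mol
From the 1:2 ratio, n(MgO) = 1/2 × 0.01821 = 9.107 × 10^-3 mol
mass of MgO = 9.107 × 10^-3 × 40.30 = 0.3670 g

0.3670 g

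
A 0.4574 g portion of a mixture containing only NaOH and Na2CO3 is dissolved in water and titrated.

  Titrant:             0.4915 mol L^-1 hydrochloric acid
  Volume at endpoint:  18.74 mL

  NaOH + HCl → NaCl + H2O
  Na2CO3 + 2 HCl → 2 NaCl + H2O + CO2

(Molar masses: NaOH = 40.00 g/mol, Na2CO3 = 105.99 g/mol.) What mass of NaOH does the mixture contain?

n(HCl) = 0.01874 × 0.4915 = 9.211 × 10^-3 mol
Let x = n(NaOH), y = n(Na2CO3).
Titrant: 1x + 2y = 9.211 × 10^-3;  mass: 40.00x + 105.99y = 0.4574
Solving, x = 2.364 × 10^-3 mol, y = 3.423 × 10^-3 mol
mass of NaOH = 2.364 × 10^-3 × 40.00 = 0.09456 g

0.09456 g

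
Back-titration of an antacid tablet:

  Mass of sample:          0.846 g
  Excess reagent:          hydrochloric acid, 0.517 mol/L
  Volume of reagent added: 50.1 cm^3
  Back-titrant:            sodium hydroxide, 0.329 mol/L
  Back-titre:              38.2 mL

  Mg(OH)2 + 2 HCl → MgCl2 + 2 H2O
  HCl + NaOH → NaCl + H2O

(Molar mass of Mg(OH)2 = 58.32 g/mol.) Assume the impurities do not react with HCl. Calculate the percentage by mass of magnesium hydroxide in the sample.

n(HCl) added = 0.0501 × 0.517 = 0.0259 mol
n(NaOH) used in back-titration = 0.0382 × 0.329 = 0.0126 mol
n(HCl) left over = 0.0126 mol (1:1 ratio)
n(HCl) consumed by analyte = 0.0259 − 0.0126 = 0.0133 mol
From the 1:2 ratio, n(Mg(OH)2) = 1/2 × 0.0133 = 6.67 × 10^-3 mol
mass of Mg(OH)2 = 6.67 × 10^-3 × 58.32 = 0.389 g
% Mg(OH)2 = 0.389 / 0.846 × 100 = 46.0 %

46.0 %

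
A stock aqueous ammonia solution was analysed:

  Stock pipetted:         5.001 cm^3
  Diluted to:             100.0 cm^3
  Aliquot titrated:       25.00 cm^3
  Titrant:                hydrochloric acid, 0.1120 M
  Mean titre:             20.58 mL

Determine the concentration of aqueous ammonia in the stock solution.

NH3 + HCl → NH4Cl
n(HCl) = 0.02058 × 0.1120 = 2.305 × 10^-3 mol
n(NH3) in the aliquot = 2.305 × 10^-3 mol (1:1 ratio)
[NH3]_dilute = 2.305 × 10^-3 / 0.02500 = 0.09220 mol/L
Dilution factor = 100.0 / 5.001 = 20.00
[NH3]_stock = 0.09220 × 20.00 = 1.844 mol/L

1.844 M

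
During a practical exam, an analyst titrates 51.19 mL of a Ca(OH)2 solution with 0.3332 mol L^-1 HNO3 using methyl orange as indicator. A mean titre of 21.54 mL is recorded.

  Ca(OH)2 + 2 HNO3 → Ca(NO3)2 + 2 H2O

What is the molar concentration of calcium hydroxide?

0.07010 mol/L

n(HNO3) = 0.02154 L × 0.3332 mol/L = 7.177 × 10^-3 mol
From the 1:2 mole ratio, n(Ca(OH)2) = 1/2 × 7.177 × 10^-3 = 3.589 × 10^-3 mol
[Ca(OH)2] = 3.589 × 10^-3 mol / 0.05119 L = 0.07010 mol/L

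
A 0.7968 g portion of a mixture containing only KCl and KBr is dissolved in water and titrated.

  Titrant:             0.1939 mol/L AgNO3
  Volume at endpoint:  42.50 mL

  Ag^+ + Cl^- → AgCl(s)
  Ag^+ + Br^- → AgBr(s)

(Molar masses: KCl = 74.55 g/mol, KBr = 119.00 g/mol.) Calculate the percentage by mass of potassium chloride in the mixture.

n(AgNO3) = 0.04250 × 0.1939 = 8.241 × 10^-3 mol
Let x = n(KCl), y = n(KBr).
Titrant: 1x + 1y = 8.241 × 10^-3;  mass: 74.55x + 119.00y = 0.7968
Solving, x = 4.136 × 10^-3 mol, y = 4.105 × 10^-3 mol
mass of KCl = 4.136 × 10^-3 × 74.55 = 0.3083 g
% KCl = 0.3083 / 0.7968 × 100 = 38.70 %

38.70 %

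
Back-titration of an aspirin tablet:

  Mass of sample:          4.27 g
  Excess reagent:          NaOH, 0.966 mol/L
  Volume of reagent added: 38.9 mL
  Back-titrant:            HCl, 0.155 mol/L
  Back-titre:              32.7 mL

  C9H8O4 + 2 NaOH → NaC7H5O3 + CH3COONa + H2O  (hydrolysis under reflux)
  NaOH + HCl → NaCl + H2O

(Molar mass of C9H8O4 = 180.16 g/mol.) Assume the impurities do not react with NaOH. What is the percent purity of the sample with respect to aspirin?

n(NaOH) added = 0.0389 × 0.966 = 0.0376 mol
n(HCl) used in back-titration = 0.0327 × 0.155 = 5.07 × 10^-3 mol
n(NaOH) left over = 5.07 × 10^-3 mol (1:1 ratio)
n(NaOH) consumed by analyte = 0.0376 − 5.07 × 10^-3 = 0.0325 mol
From the 1:2 ratio, n(C9H8O4) = 1/2 × 0.0325 = 0.0163 mol
mass of C9H8O4 = 0.0163 × 180.16 = 2.93 g
% C9H8O4 = 2.93 / 4.27 × 100 = 68.6 %

68.6 %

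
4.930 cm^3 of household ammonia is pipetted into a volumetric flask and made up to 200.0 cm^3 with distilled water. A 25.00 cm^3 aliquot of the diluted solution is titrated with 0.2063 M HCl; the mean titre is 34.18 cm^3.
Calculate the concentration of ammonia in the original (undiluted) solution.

NH3 + HCl → NH4Cl
n(HCl) = 0.03418 × 0.2063 = 7.051 × 10^-3 mol
n(NH3) in the aliquot = 7.051 × 10^-3 mol (1:1 ratio)
[NH3]_dilute = 7.051 × 10^-3 / 0.02500 = 0.2821 mol/L
Dilution factor = 200.0 / 4.930 = 40.57
[NH3]_stock = 0.2821 × 40.57 = 11.44 mol/L

11.44 M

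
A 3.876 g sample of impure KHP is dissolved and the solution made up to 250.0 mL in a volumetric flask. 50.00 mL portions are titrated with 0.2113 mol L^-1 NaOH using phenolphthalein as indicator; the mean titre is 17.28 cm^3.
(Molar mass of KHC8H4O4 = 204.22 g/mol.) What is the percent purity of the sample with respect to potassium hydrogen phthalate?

96.19 %

KHC8H4O4 + NaOH → KNaC8H4O4 + H2O
n(NaOH) per titration = 0.01728 × 0.2113 = 3.651 × 10^-3 mol
n(KHC8H4O4) in each aliquot = 3.651 × 10^-3 mol (1:1 ratio)
n(KHC8H4O4) in the whole flask = 3.651 × 10^-3 × 250.0/50.00 = 0.01826 mol
mass of KHC8H4O4 = 0.01826 × 204.22 = 3.728 g
% KHC8H4O4 = 3.728 / 3.876 × 100 = 96.19 %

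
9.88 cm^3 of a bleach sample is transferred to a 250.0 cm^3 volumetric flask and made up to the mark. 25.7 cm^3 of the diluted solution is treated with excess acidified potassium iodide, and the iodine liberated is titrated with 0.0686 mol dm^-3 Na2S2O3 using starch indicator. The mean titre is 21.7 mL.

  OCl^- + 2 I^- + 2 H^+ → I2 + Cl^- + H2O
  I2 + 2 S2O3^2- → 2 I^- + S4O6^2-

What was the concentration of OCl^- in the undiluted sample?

0.733 mol/L

n(S2O3^2-) = 0.0217 × 0.0686 = 1.49 × 10^-3 mol
n(I2) = n(S2O3^2-)/2 = 7.44 × 10^-4 mol
n(OCl^-) in the aliquot = 7.44 × 10^-4 mol (1:1 ratio)
[OCl^-]_dilute = 7.44 × 10^-4 / 0.0257 = 0.0290 mol/L
[OCl^-]_original = 0.0290 × 250.0/9.88 = 0.733 mol/L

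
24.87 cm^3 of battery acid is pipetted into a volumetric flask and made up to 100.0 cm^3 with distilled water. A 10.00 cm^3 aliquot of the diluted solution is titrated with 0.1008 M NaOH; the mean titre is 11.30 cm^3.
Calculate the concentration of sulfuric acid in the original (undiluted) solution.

H2SO4 + 2 NaOH → Na2SO4 + 2 H2O
n(NaOH) = 0.01130 × 0.1008 = 1.139 × 10^-3 mol
From the 1:2 ratio, n(H2SO4) in the aliquot = 1/2 × 1.139 × 10^-3 = 5.695 × 10^-4 mol
[H2SO4]_dilute = 5.695 × 10^-4 / 0.01000 = 0.05695 mol/L
Dilution factor = 100.0 / 24.87 = 4.021
[H2SO4]_stock = 0.05695 × 4.021 = 0.2290 mol/L

0.2290 M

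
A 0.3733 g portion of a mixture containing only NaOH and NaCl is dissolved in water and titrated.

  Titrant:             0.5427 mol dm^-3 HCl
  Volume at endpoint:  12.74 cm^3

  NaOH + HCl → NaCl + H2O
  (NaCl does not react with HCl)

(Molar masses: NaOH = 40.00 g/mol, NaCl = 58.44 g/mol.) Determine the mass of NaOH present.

0.2766 g

n(HCl) = 0.01274 × 0.5427 = 6.914 × 10^-3 mol
Let x = n(NaOH), y = n(NaCl).
Titrant: 1x = 6.914 × 10^-3;  mass: 40.00x + 58.44y = 0.3733
Solving, x = 6.914 × 10^-3 mol, y = 1.655 × 10^-3 mol
mass of NaOH = 6.914 × 10^-3 × 40.00 = 0.2766 g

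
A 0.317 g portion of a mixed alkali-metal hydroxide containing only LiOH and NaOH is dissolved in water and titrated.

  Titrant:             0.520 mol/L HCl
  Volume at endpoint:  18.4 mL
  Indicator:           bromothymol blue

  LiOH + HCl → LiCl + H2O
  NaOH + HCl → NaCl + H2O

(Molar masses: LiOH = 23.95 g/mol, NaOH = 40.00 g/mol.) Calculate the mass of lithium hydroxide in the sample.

n(HCl) = 0.0184 × 0.520 = 9.57 × 10^-3 mol
Let x = n(LiOH), y = n(NaOH).
Titrant: 1x + 1y = 9.57 × 10^-3;  mass: 23.95x + 40.00y = 0.317
Solving, x = 4.09 × 10^-3 mol, y = 5.47 × 10^-3 mol
mass of LiOH = 4.09 × 10^-3 × 23.95 = 0.0981 g

0.0981 g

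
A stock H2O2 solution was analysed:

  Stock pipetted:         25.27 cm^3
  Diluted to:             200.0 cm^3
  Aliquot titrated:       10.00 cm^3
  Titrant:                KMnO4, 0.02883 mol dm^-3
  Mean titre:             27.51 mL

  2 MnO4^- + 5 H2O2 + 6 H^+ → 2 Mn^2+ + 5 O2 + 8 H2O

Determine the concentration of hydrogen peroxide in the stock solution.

n(KMnO4) = 0.02751 × 0.02883 = 7.931 × 10^-4 mol
From the 5:2 ratio, n(H2O2) in the aliquot = 5/2 × 7.931 × 10^-4 = 1.983 × 10^-3 mol
[H2O2]_dilute = 1.983 × 10^-3 / 0.01000 = 0.1983 mol/L
Dilution factor = 200.0 / 25.27 = 7.915
[H2O2]_stock = 0.1983 × 7.915 = 1.569 mol/L

1.569 mol/L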